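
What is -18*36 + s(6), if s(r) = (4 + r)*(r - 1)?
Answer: -598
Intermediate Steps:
s(r) = (-1 + r)*(4 + r) (s(r) = (4 + r)*(-1 + r) = (-1 + r)*(4 + r))
-18*36 + s(6) = -18*36 + (-4 + 6**2 + 3*6) = -648 + (-4 + 36 + 18) = -648 + 50 = -598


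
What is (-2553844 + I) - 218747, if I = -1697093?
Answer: -4469684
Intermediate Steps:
(-2553844 + I) - 218747 = (-2553844 - 1697093) - 218747 = -4250937 - 218747 = -4469684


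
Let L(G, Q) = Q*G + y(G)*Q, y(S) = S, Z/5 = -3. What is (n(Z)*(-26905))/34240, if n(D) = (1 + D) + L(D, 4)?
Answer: 360527/3424 ≈ 105.29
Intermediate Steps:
Z = -15 (Z = 5*(-3) = -15)
L(G, Q) = 2*G*Q (L(G, Q) = Q*G + G*Q = G*Q + G*Q = 2*G*Q)
n(D) = 1 + 9*D (n(D) = (1 + D) + 2*D*4 = (1 + D) + 8*D = 1 + 9*D)
(n(Z)*(-26905))/34240 = ((1 + 9*(-15))*(-26905))/34240 = ((1 - 135)*(-26905))*(1/34240) = -134*(-26905)*(1/34240) = 3605270*(1/34240) = 360527/3424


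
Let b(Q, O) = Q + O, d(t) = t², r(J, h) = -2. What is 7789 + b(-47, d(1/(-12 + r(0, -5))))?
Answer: 1517433/196 ≈ 7742.0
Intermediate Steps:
b(Q, O) = O + Q
7789 + b(-47, d(1/(-12 + r(0, -5)))) = 7789 + ((1/(-12 - 2))² - 47) = 7789 + ((1/(-14))² - 47) = 7789 + ((-1/14)² - 47) = 7789 + (1/196 - 47) = 7789 - 9211/196 = 1517433/196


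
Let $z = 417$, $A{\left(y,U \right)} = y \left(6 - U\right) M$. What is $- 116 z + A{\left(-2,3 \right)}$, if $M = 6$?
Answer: $-48408$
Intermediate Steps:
$A{\left(y,U \right)} = 6 y \left(6 - U\right)$ ($A{\left(y,U \right)} = y \left(6 - U\right) 6 = 6 y \left(6 - U\right)$)
$- 116 z + A{\left(-2,3 \right)} = \left(-116\right) 417 + 6 \left(-2\right) \left(6 - 3\right) = -48372 + 6 \left(-2\right) \left(6 - 3\right) = -48372 + 6 \left(-2\right) 3 = -48372 - 36 = -48408$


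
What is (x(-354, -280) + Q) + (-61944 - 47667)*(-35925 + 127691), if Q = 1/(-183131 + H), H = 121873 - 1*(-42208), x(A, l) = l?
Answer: -191615630979301/19050 ≈ -1.0059e+10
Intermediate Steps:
H = 164081 (H = 121873 + 42208 = 164081)
Q = -1/19050 (Q = 1/(-183131 + 164081) = 1/(-19050) = -1/19050 ≈ -5.2493e-5)
(x(-354, -280) + Q) + (-61944 - 47667)*(-35925 + 127691) = (-280 - 1/19050) + (-61944 - 47667)*(-35925 + 127691) = -5334001/19050 - 109611*91766 = -5334001/19050 - 10058563026 = -191615630979301/19050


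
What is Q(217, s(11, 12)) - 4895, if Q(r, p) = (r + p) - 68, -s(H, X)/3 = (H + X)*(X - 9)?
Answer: -4953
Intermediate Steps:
s(H, X) = -3*(-9 + X)*(H + X) (s(H, X) = -3*(H + X)*(X - 9) = -3*(H + X)*(-9 + X) = -3*(-9 + X)*(H + X))
Q(r, p) = -68 + p + r (Q(r, p) = (p + r) - 68 = -68 + p + r)
Q(217, s(11, 12)) - 4895 = (-68 + (-3*12² + 27*11 + 27*12 - 3*11*12) + 217) - 4895 = (-68 + (-3*144 + 297 + 324 - 396) + 217) - 4895 = (-68 + (-432 + 297 + 324 - 396) + 217) - 4895 = (-68 - 207 + 217) - 4895 = -58 - 4895 = -4953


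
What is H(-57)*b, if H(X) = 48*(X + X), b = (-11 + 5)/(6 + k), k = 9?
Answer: 10944/5 ≈ 2188.8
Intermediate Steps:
b = -⅖ (b = (-11 + 5)/(6 + 9) = -6/15 = -6*1/15 = -⅖ ≈ -0.40000)
H(X) = 96*X (H(X) = 48*(2*X) = 96*X)
H(-57)*b = (96*(-57))*(-⅖) = -5472*(-⅖) = 10944/5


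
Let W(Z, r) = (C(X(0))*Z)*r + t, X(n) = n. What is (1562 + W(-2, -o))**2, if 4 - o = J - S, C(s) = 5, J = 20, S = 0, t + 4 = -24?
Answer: 1887876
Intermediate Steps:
t = -28 (t = -4 - 24 = -28)
o = -16 (o = 4 - (20 - 1*0) = 4 - (20 + 0) = 4 - 1*20 = 4 - 20 = -16)
W(Z, r) = -28 + 5*Z*r (W(Z, r) = (5*Z)*r - 28 = 5*Z*r - 28 = -28 + 5*Z*r)
(1562 + W(-2, -o))**2 = (1562 + (-28 + 5*(-2)*(-1*(-16))))**2 = (1562 + (-28 + 5*(-2)*16))**2 = (1562 + (-28 - 160))**2 = (1562 - 188)**2 = 1374**2 = 1887876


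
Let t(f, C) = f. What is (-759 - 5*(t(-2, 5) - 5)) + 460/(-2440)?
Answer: -88351/122 ≈ -724.19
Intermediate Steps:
(-759 - 5*(t(-2, 5) - 5)) + 460/(-2440) = (-759 - 5*(-2 - 5)) + 460/(-2440) = (-759 - 5*(-7)) + 460*(-1/2440) = (-759 + 35) - 23/122 = -724 - 23/122 = -88351/122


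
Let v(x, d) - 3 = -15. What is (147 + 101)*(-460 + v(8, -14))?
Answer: -117056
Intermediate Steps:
v(x, d) = -12 (v(x, d) = 3 - 15 = -12)
(147 + 101)*(-460 + v(8, -14)) = (147 + 101)*(-460 - 12) = 248*(-472) = -117056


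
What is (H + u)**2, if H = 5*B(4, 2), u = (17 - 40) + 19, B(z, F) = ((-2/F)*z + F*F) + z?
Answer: 256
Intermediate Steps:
B(z, F) = z + F**2 - 2*z/F (B(z, F) = (-2*z/F + F**2) + z = (F**2 - 2*z/F) + z = z + F**2 - 2*z/F)
u = -4 (u = -23 + 19 = -4)
H = 20 (H = 5*(4 + 2**2 - 2*4/2) = 5*(4 + 4 - 2*4*1/2) = 5*(4 + 4 - 4) = 5*4 = 20)
(H + u)**2 = (20 - 4)**2 = 16**2 = 256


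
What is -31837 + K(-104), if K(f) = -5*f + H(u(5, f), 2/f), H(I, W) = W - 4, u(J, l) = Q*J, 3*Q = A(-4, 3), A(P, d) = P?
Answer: -1628693/52 ≈ -31321.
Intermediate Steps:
Q = -4/3 (Q = (1/3)*(-4) = -4/3 ≈ -1.3333)
u(J, l) = -4*J/3
H(I, W) = -4 + W
K(f) = -4 - 5*f + 2/f (K(f) = -5*f + (-4 + 2/f) = -4 - 5*f + 2/f)
-31837 + K(-104) = -31837 + (-4 - 5*(-104) + 2/(-104)) = -31837 + (-4 + 520 + 2*(-1/104)) = -31837 + (-4 + 520 - 1/52) = -31837 + 26831/52 = -1628693/52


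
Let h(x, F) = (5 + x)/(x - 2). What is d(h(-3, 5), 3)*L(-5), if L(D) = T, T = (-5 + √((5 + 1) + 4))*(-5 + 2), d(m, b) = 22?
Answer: 330 - 66*√10 ≈ 121.29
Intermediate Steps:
h(x, F) = (5 + x)/(-2 + x)
T = 15 - 3*√10 (T = (-5 + √(6 + 4))*(-3) = (-5 + √10)*(-3) = 15 - 3*√10 ≈ 5.5132)
L(D) = 15 - 3*√10
d(h(-3, 5), 3)*L(-5) = 22*(15 - 3*√10) = 330 - 66*√10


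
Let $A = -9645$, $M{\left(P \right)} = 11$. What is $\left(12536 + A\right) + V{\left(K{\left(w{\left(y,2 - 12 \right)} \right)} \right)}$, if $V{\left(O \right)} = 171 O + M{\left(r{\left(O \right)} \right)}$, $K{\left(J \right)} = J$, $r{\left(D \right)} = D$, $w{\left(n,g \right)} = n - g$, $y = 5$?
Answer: $5467$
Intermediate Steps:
$V{\left(O \right)} = 11 + 171 O$ ($V{\left(O \right)} = 171 O + 11 = 11 + 171 O$)
$\left(12536 + A\right) + V{\left(K{\left(w{\left(y,2 - 12 \right)} \right)} \right)} = \left(12536 - 9645\right) + \left(11 + 171 \left(5 - \left(2 - 12\right)\right)\right) = 2891 + \left(11 + 171 \left(5 - \left(2 - 12\right)\right)\right) = 2891 + \left(11 + 171 \left(5 - -10\right)\right) = 2891 + \left(11 + 171 \left(5 + 10\right)\right) = 2891 + \left(11 + 171 \cdot 15\right) = 2891 + \left(11 + 2565\right) = 2891 + 2576 = 5467$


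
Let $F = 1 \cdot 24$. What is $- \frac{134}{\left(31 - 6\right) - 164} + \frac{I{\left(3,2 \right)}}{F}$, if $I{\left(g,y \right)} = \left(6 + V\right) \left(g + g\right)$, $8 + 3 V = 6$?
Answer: $\frac{958}{417} \approx 2.2974$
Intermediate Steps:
$V = - \frac{2}{3}$ ($V = - \frac{8}{3} + \frac{1}{3} \cdot 6 = - \frac{8}{3} + 2 = - \frac{2}{3} \approx -0.66667$)
$F = 24$
$I{\left(g,y \right)} = \frac{32 g}{3}$ ($I{\left(g,y \right)} = \left(6 - \frac{2}{3}\right) \left(g + g\right) = \frac{16 \cdot 2 g}{3} = \frac{32 g}{3}$)
$- \frac{134}{\left(31 - 6\right) - 164} + \frac{I{\left(3,2 \right)}}{F} = - \frac{134}{\left(31 - 6\right) - 164} + \frac{\frac{32}{3} \cdot 3}{24} = - \frac{134}{25 - 164} + 32 \cdot \frac{1}{24} = - \frac{134}{-139} + \frac{4}{3} = \left(-134\right) \left(- \frac{1}{139}\right) + \frac{4}{3} = \frac{134}{139} + \frac{4}{3} = \frac{958}{417}$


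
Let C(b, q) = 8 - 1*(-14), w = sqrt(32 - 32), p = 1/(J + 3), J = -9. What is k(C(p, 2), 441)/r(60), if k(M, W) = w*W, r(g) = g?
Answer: 0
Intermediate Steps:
p = -1/6 (p = 1/(-9 + 3) = 1/(-6) = -1/6 ≈ -0.16667)
w = 0 (w = sqrt(0) = 0)
C(b, q) = 22 (C(b, q) = 8 + 14 = 22)
k(M, W) = 0 (k(M, W) = 0*W = 0)
k(C(p, 2), 441)/r(60) = 0/60 = 0*(1/60) = 0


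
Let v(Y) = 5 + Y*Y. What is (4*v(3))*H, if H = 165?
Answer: 9240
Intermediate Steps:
v(Y) = 5 + Y²
(4*v(3))*H = (4*(5 + 3²))*165 = (4*(5 + 9))*165 = (4*14)*165 = 56*165 = 9240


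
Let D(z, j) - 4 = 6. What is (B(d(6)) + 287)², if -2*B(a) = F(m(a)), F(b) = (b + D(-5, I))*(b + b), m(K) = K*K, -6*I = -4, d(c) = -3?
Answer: 13456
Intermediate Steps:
I = ⅔ (I = -⅙*(-4) = ⅔ ≈ 0.66667)
m(K) = K²
D(z, j) = 10 (D(z, j) = 4 + 6 = 10)
F(b) = 2*b*(10 + b) (F(b) = (b + 10)*(b + b) = (10 + b)*(2*b) = 2*b*(10 + b))
B(a) = -a²*(10 + a²)
(B(d(6)) + 287)² = ((-3)²*(-10 - 1*(-3)²) + 287)² = (9*(-10 - 1*9) + 287)² = (9*(-10 - 9) + 287)² = (9*(-19) + 287)² = (-171 + 287)² = 116² = 13456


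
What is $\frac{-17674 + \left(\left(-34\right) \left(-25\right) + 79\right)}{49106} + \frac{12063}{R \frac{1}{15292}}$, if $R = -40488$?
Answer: $- \frac{188731956657}{41420911} \approx -4556.4$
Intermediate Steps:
$\frac{-17674 + \left(\left(-34\right) \left(-25\right) + 79\right)}{49106} + \frac{12063}{R \frac{1}{15292}} = \frac{-17674 + \left(\left(-34\right) \left(-25\right) + 79\right)}{49106} + \frac{12063}{\left(-40488\right) \frac{1}{15292}} = \left(-17674 + \left(850 + 79\right)\right) \frac{1}{49106} + \frac{12063}{\left(-40488\right) \frac{1}{15292}} = \left(-17674 + 929\right) \frac{1}{49106} + \frac{12063}{- \frac{10122}{3823}} = \left(-16745\right) \frac{1}{49106} + 12063 \left(- \frac{3823}{10122}\right) = - \frac{16745}{49106} - \frac{15372283}{3374} = - \frac{188731956657}{41420911}$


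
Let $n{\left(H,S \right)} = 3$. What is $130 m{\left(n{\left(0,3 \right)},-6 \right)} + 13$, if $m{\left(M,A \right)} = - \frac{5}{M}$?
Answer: $- \frac{611}{3} \approx -203.67$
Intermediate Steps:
$130 m{\left(n{\left(0,3 \right)},-6 \right)} + 13 = 130 \left(- \frac{5}{3}\right) + 13 = - \frac{650}{3} + 13 = - \frac{611}{3}$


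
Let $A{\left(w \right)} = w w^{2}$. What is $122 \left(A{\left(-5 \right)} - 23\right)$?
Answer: $-18056$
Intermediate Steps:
$A{\left(w \right)} = w^{3}$
$122 \left(A{\left(-5 \right)} - 23\right) = 122 \left(\left(-5\right)^{3} - 23\right) = 122 \left(-125 - 23\right) = 122 \left(-148\right) = -18056$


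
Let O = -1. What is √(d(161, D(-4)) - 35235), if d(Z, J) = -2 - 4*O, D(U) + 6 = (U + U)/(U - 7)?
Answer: I*√35233 ≈ 187.7*I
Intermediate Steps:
D(U) = -6 + 2*U/(-7 + U) (D(U) = -6 + (U + U)/(U - 7) = -6 + (2*U)/(-7 + U) = -6 + 2*U/(-7 + U))
d(Z, J) = 2 (d(Z, J) = -2 - 4*(-1) = -2 + 4 = 2)
√(d(161, D(-4)) - 35235) = √(2 - 35235) = √(-35233) = I*√35233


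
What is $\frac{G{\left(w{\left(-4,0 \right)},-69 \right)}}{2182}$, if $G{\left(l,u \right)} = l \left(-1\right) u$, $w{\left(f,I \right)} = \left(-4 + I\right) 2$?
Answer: $- \frac{276}{1091} \approx -0.25298$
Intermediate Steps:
$w{\left(f,I \right)} = -8 + 2 I$
$G{\left(l,u \right)} = - l u$
$\frac{G{\left(w{\left(-4,0 \right)},-69 \right)}}{2182} = \frac{\left(-1\right) \left(-8 + 2 \cdot 0\right) \left(-69\right)}{2182} = \left(-1\right) \left(-8 + 0\right) \left(-69\right) \frac{1}{2182} = \left(-1\right) \left(-8\right) \left(-69\right) \frac{1}{2182} = \left(-552\right) \frac{1}{2182} = - \frac{276}{1091}$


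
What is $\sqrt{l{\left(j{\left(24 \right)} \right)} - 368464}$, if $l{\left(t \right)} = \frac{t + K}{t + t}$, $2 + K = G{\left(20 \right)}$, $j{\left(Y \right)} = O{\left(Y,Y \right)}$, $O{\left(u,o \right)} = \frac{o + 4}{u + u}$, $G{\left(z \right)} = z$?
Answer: $\frac{i \sqrt{72215822}}{14} \approx 607.0 i$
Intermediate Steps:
$O{\left(u,o \right)} = \frac{4 + o}{2 u}$
$j{\left(Y \right)} = \frac{4 + Y}{2 Y}$
$K = 18$ ($K = -2 + 20 = 18$)
$l{\left(t \right)} = \frac{18 + t}{2 t}$ ($l{\left(t \right)} = \frac{t + 18}{t + t} = \frac{18 + t}{2 t}$)
$\sqrt{l{\left(j{\left(24 \right)} \right)} - 368464} = \sqrt{\frac{18 + \frac{4 + 24}{2 \cdot 24}}{2 \frac{4 + 24}{2 \cdot 24}} - 368464} = \sqrt{\frac{18 + \frac{1}{2} \cdot \frac{1}{24} \cdot 28}{2 \cdot \frac{1}{2} \cdot \frac{1}{24} \cdot 28} - 368464} = \sqrt{\frac{18 + \frac{7}{12}}{2 \cdot \frac{7}{12}} - 368464} = \sqrt{\frac{1}{2} \cdot \frac{12}{7} \cdot \frac{223}{12} - 368464} = \sqrt{\frac{223}{14} - 368464} = \sqrt{- \frac{5158273}{14}} = \frac{i \sqrt{72215822}}{14}$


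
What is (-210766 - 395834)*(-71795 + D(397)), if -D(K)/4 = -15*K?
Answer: 29101635000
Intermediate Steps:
D(K) = 60*K (D(K) = -(-60)*K = 60*K)
(-210766 - 395834)*(-71795 + D(397)) = (-210766 - 395834)*(-71795 + 60*397) = -606600*(-71795 + 23820) = -606600*(-47975) = 29101635000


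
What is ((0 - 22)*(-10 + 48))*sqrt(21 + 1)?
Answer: -836*sqrt(22) ≈ -3921.2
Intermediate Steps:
((0 - 22)*(-10 + 48))*sqrt(21 + 1) = (-22*38)*sqrt(22) = -836*sqrt(22)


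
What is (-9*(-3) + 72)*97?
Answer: 9603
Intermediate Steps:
(-9*(-3) + 72)*97 = (27 + 72)*97 = 99*97 = 9603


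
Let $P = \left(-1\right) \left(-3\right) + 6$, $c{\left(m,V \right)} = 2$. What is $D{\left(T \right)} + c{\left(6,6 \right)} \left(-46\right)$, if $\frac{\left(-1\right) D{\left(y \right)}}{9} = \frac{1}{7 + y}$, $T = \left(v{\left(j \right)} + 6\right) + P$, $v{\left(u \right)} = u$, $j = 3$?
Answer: $- \frac{2309}{25} \approx -92.36$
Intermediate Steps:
$P = 9$ ($P = 3 + 6 = 9$)
$T = 18$ ($T = \left(3 + 6\right) + 9 = 9 + 9 = 18$)
$D{\left(y \right)} = - \frac{9}{7 + y}$
$D{\left(T \right)} + c{\left(6,6 \right)} \left(-46\right) = - \frac{9}{7 + 18} + 2 \left(-46\right) = - \frac{9}{25} - 92 = - \frac{2309}{25}$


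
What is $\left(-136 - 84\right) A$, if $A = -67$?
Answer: $14740$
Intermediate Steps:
$\left(-136 - 84\right) A = \left(-136 - 84\right) \left(-67\right) = \left(-220\right) \left(-67\right) = 14740$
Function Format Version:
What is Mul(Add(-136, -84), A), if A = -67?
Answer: 14740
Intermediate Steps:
Mul(Add(-136, -84), A) = Mul(Add(-136, -84), -67) = Mul(-220, -67) = 14740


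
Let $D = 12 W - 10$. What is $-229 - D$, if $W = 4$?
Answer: $-267$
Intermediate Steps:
$D = 38$ ($D = 12 \cdot 4 - 10 = 48 - 10 = 38$)
$-229 - D = -229 - 38 = -267$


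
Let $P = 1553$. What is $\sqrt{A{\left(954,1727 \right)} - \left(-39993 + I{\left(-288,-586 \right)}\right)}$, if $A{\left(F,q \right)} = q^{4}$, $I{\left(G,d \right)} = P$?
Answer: $\sqrt{8895479274281} \approx 2.9825 \cdot 10^{6}$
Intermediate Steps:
$I{\left(G,d \right)} = 1553$
$\sqrt{A{\left(954,1727 \right)} - \left(-39993 + I{\left(-288,-586 \right)}\right)} = \sqrt{1727^{4} - -38440} = \sqrt{8895479235841 + \left(39993 - 1553\right)} = \sqrt{8895479235841 + 38440} = \sqrt{8895479274281}$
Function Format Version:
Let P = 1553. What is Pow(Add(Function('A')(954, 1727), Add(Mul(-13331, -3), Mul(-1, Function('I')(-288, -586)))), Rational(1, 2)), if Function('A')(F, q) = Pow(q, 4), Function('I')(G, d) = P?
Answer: Pow(8895479274281, Rational(1, 2)) ≈ 2.9825e+6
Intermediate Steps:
Function('I')(G, d) = 1553
Pow(Add(Function('A')(954, 1727), Add(Mul(-13331, -3), Mul(-1, Function('I')(-288, -586)))), Rational(1, 2)) = Pow(Add(Pow(1727, 4), Add(Mul(-13331, -3), Mul(-1, 1553))), Rational(1, 2)) = Pow(Add(8895479235841, Add(39993, -1553)), Rational(1, 2)) = Pow(Add(8895479235841, 38440), Rational(1, 2)) = Pow(8895479274281, Rational(1, 2))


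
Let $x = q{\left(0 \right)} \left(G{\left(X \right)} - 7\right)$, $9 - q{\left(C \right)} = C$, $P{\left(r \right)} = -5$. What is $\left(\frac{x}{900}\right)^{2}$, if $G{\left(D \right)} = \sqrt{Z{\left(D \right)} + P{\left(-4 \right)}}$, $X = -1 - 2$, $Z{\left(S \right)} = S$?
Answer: $\frac{41}{10000} - \frac{7 i \sqrt{2}}{2500} \approx 0.0041 - 0.0039598 i$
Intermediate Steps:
$q{\left(C \right)} = 9 - C$
$X = -3$ ($X = -1 - 2 = -3$)
$G{\left(D \right)} = \sqrt{-5 + D}$ ($G{\left(D \right)} = \sqrt{D - 5} = \sqrt{-5 + D}$)
$x = -63 + 18 i \sqrt{2}$ ($x = \left(9 - 0\right) \left(\sqrt{-5 - 3} - 7\right) = \left(9 + 0\right) \left(\sqrt{-8} - 7\right) = 9 \left(2 i \sqrt{2} - 7\right) = 9 \left(-7 + 2 i \sqrt{2}\right) = -63 + 18 i \sqrt{2} \approx -63.0 + 25.456 i$)
$\left(\frac{x}{900}\right)^{2} = \left(\frac{-63 + 18 i \sqrt{2}}{900}\right)^{2} = \left(\left(-63 + 18 i \sqrt{2}\right) \frac{1}{900}\right)^{2} = \left(- \frac{7}{100} + \frac{i \sqrt{2}}{50}\right)^{2}$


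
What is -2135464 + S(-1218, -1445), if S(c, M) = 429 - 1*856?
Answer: -2135891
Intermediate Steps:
S(c, M) = -427 (S(c, M) = 429 - 856 = -427)
-2135464 + S(-1218, -1445) = -2135464 - 427 = -2135891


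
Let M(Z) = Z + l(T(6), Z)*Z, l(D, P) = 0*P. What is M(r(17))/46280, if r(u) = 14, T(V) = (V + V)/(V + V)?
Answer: 7/23140 ≈ 0.00030251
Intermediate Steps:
T(V) = 1 (T(V) = (2*V)/((2*V)) = (2*V)*(1/(2*V)) = 1)
l(D, P) = 0
M(Z) = Z (M(Z) = Z + 0*Z = Z + 0 = Z)
M(r(17))/46280 = 14/46280 = 14*(1/46280) = 7/23140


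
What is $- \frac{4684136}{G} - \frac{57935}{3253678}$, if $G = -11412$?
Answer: $\frac{3810002274497}{9282743334} \approx 410.44$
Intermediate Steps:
$- \frac{4684136}{G} - \frac{57935}{3253678} = - \frac{4684136}{-11412} - \frac{57935}{3253678} = \left(-4684136\right) \left(- \frac{1}{11412}\right) - \frac{57935}{3253678} = \frac{1171034}{2853} - \frac{57935}{3253678} = \frac{3810002274497}{9282743334}$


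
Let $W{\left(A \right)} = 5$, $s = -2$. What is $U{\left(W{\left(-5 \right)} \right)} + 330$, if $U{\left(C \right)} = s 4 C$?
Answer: $290$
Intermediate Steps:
$U{\left(C \right)} = - 8 C$ ($U{\left(C \right)} = \left(-2\right) 4 C = - 8 C$)
$U{\left(W{\left(-5 \right)} \right)} + 330 = \left(-8\right) 5 + 330 = -40 + 330 = 290$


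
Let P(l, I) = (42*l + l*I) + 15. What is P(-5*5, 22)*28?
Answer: -44380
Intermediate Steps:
P(l, I) = 15 + 42*l + I*l (P(l, I) = (42*l + I*l) + 15 = 15 + 42*l + I*l)
P(-5*5, 22)*28 = (15 + 42*(-5*5) + 22*(-5*5))*28 = (15 + 42*(-25) + 22*(-25))*28 = (15 - 1050 - 550)*28 = -1585*28 = -44380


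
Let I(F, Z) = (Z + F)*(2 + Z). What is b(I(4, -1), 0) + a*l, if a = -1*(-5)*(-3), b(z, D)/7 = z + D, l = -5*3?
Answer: 246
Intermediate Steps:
I(F, Z) = (2 + Z)*(F + Z) (I(F, Z) = (F + Z)*(2 + Z) = (2 + Z)*(F + Z))
l = -15
b(z, D) = 7*D + 7*z (b(z, D) = 7*(z + D) = 7*(D + z) = 7*D + 7*z)
a = -15 (a = 5*(-3) = -15)
b(I(4, -1), 0) + a*l = (7*0 + 7*((-1)² + 2*4 + 2*(-1) + 4*(-1))) - 15*(-15) = (0 + 7*(1 + 8 - 2 - 4)) + 225 = (0 + 7*3) + 225 = (0 + 21) + 225 = 21 + 225 = 246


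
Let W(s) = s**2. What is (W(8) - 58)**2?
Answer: 36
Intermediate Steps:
(W(8) - 58)**2 = (8**2 - 58)**2 = (64 - 58)**2 = 6**2 = 36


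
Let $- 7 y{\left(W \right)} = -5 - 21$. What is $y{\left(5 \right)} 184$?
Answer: $\frac{4784}{7} \approx 683.43$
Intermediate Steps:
$y{\left(W \right)} = \frac{26}{7}$ ($y{\left(W \right)} = - \frac{-5 - 21}{7} = \left(- \frac{1}{7}\right) \left(-26\right) = \frac{26}{7}$)
$y{\left(5 \right)} 184 = \frac{26}{7} \cdot 184 = \frac{4784}{7}$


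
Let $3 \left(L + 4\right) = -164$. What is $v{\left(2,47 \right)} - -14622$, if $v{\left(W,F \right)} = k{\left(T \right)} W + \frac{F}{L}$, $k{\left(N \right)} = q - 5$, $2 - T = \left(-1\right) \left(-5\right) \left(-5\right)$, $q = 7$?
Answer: $\frac{2574035}{176} \approx 14625.0$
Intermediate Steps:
$L = - \frac{176}{3}$ ($L = -4 + \frac{1}{3} \left(-164\right) = -4 - \frac{164}{3} = - \frac{176}{3} \approx -58.667$)
$T = 27$ ($T = 2 - \left(-1\right) \left(-5\right) \left(-5\right) = 2 - 5 \left(-5\right) = 2 - -25 = 2 + 25 = 27$)
$k{\left(N \right)} = 2$ ($k{\left(N \right)} = 7 - 5 = 2$)
$v{\left(W,F \right)} = 2 W - \frac{3 F}{176}$ ($v{\left(W,F \right)} = 2 W + \frac{F}{- \frac{176}{3}} = 2 W + F \left(- \frac{3}{176}\right) = 2 W - \frac{3 F}{176}$)
$v{\left(2,47 \right)} - -14622 = \left(2 \cdot 2 - \frac{141}{176}\right) - -14622 = \left(4 - \frac{141}{176}\right) + 14622 = \frac{563}{176} + 14622 = \frac{2574035}{176}$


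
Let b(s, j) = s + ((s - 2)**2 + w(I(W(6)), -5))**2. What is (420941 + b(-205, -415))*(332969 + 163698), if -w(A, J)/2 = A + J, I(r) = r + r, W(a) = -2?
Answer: 912874157083475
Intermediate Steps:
I(r) = 2*r
w(A, J) = -2*A - 2*J (w(A, J) = -2*(A + J) = -2*A - 2*J)
b(s, j) = s + (18 + (-2 + s)**2)**2 (b(s, j) = s + ((s - 2)**2 + (-4*(-2) - 2*(-5)))**2 = s + ((-2 + s)**2 + (-2*(-4) + 10))**2 = s + ((-2 + s)**2 + (8 + 10))**2 = s + ((-2 + s)**2 + 18)**2 = s + (18 + (-2 + s)**2)**2)
(420941 + b(-205, -415))*(332969 + 163698) = (420941 + (-205 + (18 + (-2 - 205)**2)**2))*(332969 + 163698) = (420941 + (-205 + (18 + (-207)**2)**2))*496667 = (420941 + (-205 + (18 + 42849)**2))*496667 = (420941 + (-205 + 42867**2))*496667 = (420941 + (-205 + 1837579689))*496667 = (420941 + 1837579484)*496667 = 1838000425*496667 = 912874157083475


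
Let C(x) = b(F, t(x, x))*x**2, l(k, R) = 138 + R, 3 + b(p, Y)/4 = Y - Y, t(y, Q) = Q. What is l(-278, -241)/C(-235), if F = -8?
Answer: 103/662700 ≈ 0.00015542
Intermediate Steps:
b(p, Y) = -12 (b(p, Y) = -12 + 4*(Y - Y) = -12 + 4*0 = -12 + 0 = -12)
C(x) = -12*x**2
l(-278, -241)/C(-235) = (138 - 241)/((-12*(-235)**2)) = -103/((-12*55225)) = -103/(-662700) = -103*(-1/662700) = 103/662700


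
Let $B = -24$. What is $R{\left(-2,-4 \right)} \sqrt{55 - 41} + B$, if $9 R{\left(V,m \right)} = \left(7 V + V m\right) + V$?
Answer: $-24 - \frac{8 \sqrt{14}}{9} \approx -27.326$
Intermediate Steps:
$R{\left(V,m \right)} = \frac{8 V}{9} + \frac{V m}{9}$ ($R{\left(V,m \right)} = \frac{\left(7 V + V m\right) + V}{9} = \frac{8 V + V m}{9} = \frac{8 V}{9} + \frac{V m}{9}$)
$R{\left(-2,-4 \right)} \sqrt{55 - 41} + B = \frac{1}{9} \left(-2\right) \left(8 - 4\right) \sqrt{55 - 41} - 24 = \frac{1}{9} \left(-2\right) 4 \sqrt{14} - 24 = - \frac{8 \sqrt{14}}{9} - 24 = -24 - \frac{8 \sqrt{14}}{9}$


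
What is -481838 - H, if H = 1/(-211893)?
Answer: -102098099333/211893 ≈ -4.8184e+5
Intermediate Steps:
H = -1/211893 ≈ -4.7194e-6
-481838 - H = -481838 - 1*(-1/211893) = -481838 + 1/211893 = -102098099333/211893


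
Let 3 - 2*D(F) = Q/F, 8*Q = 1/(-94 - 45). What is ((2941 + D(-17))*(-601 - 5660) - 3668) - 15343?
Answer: -697255262067/37808 ≈ -1.8442e+7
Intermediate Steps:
Q = -1/1112 (Q = 1/(8*(-94 - 45)) = (⅛)/(-139) = (⅛)*(-1/139) = -1/1112 ≈ -0.00089928)
D(F) = 3/2 + 1/(2224*F) (D(F) = 3/2 - (-1)/(2224*F) = 3/2 + 1/(2224*F))
((2941 + D(-17))*(-601 - 5660) - 3668) - 15343 = ((2941 + (1/2224)*(1 + 3336*(-17))/(-17))*(-601 - 5660) - 3668) - 15343 = ((2941 + (1/2224)*(-1/17)*(1 - 56712))*(-6261) - 3668) - 15343 = ((2941 + (1/2224)*(-1/17)*(-56711))*(-6261) - 3668) - 15343 = ((2941 + 56711/37808)*(-6261) - 3668) - 15343 = ((111250039/37808)*(-6261) - 3668) - 15343 = (-696536494179/37808 - 3668) - 15343 = -696675173923/37808 - 15343 = -697255262067/37808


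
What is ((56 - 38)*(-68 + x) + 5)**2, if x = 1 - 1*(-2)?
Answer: 1357225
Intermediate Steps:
x = 3 (x = 1 + 2 = 3)
((56 - 38)*(-68 + x) + 5)**2 = ((56 - 38)*(-68 + 3) + 5)**2 = (18*(-65) + 5)**2 = (-1170 + 5)**2 = (-1165)**2 = 1357225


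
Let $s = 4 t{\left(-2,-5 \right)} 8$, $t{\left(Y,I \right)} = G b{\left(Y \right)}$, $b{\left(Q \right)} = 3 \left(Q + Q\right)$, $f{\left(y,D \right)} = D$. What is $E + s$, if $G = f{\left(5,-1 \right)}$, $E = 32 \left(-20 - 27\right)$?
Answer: $-1120$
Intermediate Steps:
$E = -1504$ ($E = 32 \left(-47\right) = -1504$)
$G = -1$
$b{\left(Q \right)} = 6 Q$ ($b{\left(Q \right)} = 3 \cdot 2 Q = 6 Q$)
$t{\left(Y,I \right)} = - 6 Y$
$s = 384$ ($s = 4 \left(\left(-6\right) \left(-2\right)\right) 8 = 4 \cdot 12 \cdot 8 = 48 \cdot 8 = 384$)
$E + s = -1504 + 384 = -1120$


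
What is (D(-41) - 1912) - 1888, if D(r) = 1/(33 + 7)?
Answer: -151999/40 ≈ -3800.0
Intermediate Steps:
D(r) = 1/40
(D(-41) - 1912) - 1888 = (1/40 - 1912) - 1888 = -76479/40 - 1888 = -151999/40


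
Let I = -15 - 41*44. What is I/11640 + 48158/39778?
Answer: 244101469/231507960 ≈ 1.0544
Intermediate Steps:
I = -1819 (I = -15 - 1804 = -1819)
I/11640 + 48158/39778 = -1819/11640 + 48158/39778 = -1819*1/11640 + 48158*(1/39778) = -1819/11640 + 24079/19889 = 244101469/231507960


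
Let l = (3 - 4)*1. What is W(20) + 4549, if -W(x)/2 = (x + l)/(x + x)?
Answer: 90961/20 ≈ 4548.0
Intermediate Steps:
l = -1 (l = -1*1 = -1)
W(x) = -(-1 + x)/x (W(x) = -2*(x - 1)/(x + x) = -2*(-1 + x)/(2*x) = -2*(-1 + x)*1/(2*x) = -(-1 + x)/x)
W(20) + 4549 = (1 - 1*20)/20 + 4549 = (1 - 20)/20 + 4549 = (1/20)*(-19) + 4549 = -19/20 + 4549 = 90961/20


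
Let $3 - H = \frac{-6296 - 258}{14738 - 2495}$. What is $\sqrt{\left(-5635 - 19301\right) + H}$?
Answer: $\frac{i \sqrt{3737153284095}}{12243} \approx 157.9 i$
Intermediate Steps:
$H = \frac{43283}{12243}$ ($H = 3 - \frac{-6296 - 258}{14738 - 2495} = 3 - - \frac{6554}{12243} = 3 + \frac{6554}{12243} = \frac{43283}{12243} \approx 3.5353$)
$\sqrt{\left(-5635 - 19301\right) + H} = \sqrt{\left(-5635 - 19301\right) + \frac{43283}{12243}} = \sqrt{-24936 + \frac{43283}{12243}} = \sqrt{- \frac{305248165}{12243}} = \frac{i \sqrt{3737153284095}}{12243}$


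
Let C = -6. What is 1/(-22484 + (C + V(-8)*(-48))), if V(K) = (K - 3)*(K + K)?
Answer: -1/30938 ≈ -3.2323e-5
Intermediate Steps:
V(K) = 2*K*(-3 + K) (V(K) = (-3 + K)*(2*K) = 2*K*(-3 + K))
1/(-22484 + (C + V(-8)*(-48))) = 1/(-22484 + (-6 + (2*(-8)*(-3 - 8))*(-48))) = 1/(-22484 + (-6 + (2*(-8)*(-11))*(-48))) = 1/(-22484 + (-6 + 176*(-48))) = 1/(-22484 + (-6 - 8448)) = 1/(-22484 - 8454) = 1/(-30938) = -1/30938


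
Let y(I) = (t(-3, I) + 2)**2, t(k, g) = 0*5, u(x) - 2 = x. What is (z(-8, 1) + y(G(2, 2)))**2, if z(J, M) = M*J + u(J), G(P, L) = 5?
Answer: 100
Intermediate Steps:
u(x) = 2 + x
t(k, g) = 0
z(J, M) = 2 + J + J*M (z(J, M) = M*J + (2 + J) = J*M + (2 + J) = 2 + J + J*M)
y(I) = 4 (y(I) = (0 + 2)**2 = 2**2 = 4)
(z(-8, 1) + y(G(2, 2)))**2 = ((2 - 8 - 8*1) + 4)**2 = ((2 - 8 - 8) + 4)**2 = (-14 + 4)**2 = (-10)**2 = 100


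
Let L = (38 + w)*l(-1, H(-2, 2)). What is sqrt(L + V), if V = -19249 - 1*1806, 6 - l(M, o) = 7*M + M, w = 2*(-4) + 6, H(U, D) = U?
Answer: I*sqrt(20551) ≈ 143.36*I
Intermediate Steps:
w = -2 (w = -8 + 6 = -2)
l(M, o) = 6 - 8*M (l(M, o) = 6 - (7*M + M) = 6 - 8*M)
L = 504 (L = (38 - 2)*(6 - 8*(-1)) = 36*(6 + 8) = 36*14 = 504)
V = -21055 (V = -19249 - 1806 = -21055)
sqrt(L + V) = sqrt(504 - 21055) = sqrt(-20551) = I*sqrt(20551)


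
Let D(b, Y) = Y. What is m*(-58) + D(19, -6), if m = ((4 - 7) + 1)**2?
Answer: -238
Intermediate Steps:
m = 4 (m = (-3 + 1)**2 = (-2)**2 = 4)
m*(-58) + D(19, -6) = 4*(-58) - 6 = -232 - 6 = -238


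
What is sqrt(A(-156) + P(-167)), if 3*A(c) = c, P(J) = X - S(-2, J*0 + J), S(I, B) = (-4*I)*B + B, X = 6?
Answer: sqrt(1457) ≈ 38.171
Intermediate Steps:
S(I, B) = B - 4*B*I (S(I, B) = -4*B*I + B = B - 4*B*I)
P(J) = 6 - 9*J (P(J) = 6 - (J*0 + J)*(1 - 4*(-2)) = 6 - (0 + J)*(1 + 8) = 6 - J*9 = 6 - 9*J)
A(c) = c/3
sqrt(A(-156) + P(-167)) = sqrt((1/3)*(-156) + (6 - 9*(-167))) = sqrt(-52 + (6 + 1503)) = sqrt(-52 + 1509) = sqrt(1457)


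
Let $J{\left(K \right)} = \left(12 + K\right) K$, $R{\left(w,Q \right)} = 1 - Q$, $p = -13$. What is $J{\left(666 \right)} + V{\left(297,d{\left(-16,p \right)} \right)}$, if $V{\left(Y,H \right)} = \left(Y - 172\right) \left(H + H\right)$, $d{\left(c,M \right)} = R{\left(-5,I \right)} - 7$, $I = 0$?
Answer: $450048$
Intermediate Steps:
$d{\left(c,M \right)} = -6$ ($d{\left(c,M \right)} = \left(1 - 0\right) - 7 = \left(1 + 0\right) - 7 = 1 - 7 = -6$)
$V{\left(Y,H \right)} = 2 H \left(-172 + Y\right)$ ($V{\left(Y,H \right)} = \left(-172 + Y\right) 2 H = 2 H \left(-172 + Y\right)$)
$J{\left(K \right)} = K \left(12 + K\right)$
$J{\left(666 \right)} + V{\left(297,d{\left(-16,p \right)} \right)} = 666 \left(12 + 666\right) + 2 \left(-6\right) \left(-172 + 297\right) = 666 \cdot 678 + 2 \left(-6\right) 125 = 451548 - 1500 = 450048$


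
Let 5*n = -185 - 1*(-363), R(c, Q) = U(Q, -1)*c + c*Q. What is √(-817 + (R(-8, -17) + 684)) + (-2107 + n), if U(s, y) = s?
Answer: -10357/5 + √139 ≈ -2059.6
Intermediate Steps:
R(c, Q) = 2*Q*c (R(c, Q) = Q*c + c*Q = Q*c + Q*c = 2*Q*c)
n = 178/5 (n = (-185 - 1*(-363))/5 = (-185 + 363)/5 = (⅕)*178 = 178/5 ≈ 35.600)
√(-817 + (R(-8, -17) + 684)) + (-2107 + n) = √(-817 + (2*(-17)*(-8) + 684)) + (-2107 + 178/5) = √(-817 + (272 + 684)) - 10357/5 = √(-817 + 956) - 10357/5 = √139 - 10357/5 = -10357/5 + √139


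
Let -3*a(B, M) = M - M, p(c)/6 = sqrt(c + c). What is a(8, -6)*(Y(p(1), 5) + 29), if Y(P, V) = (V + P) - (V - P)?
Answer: 0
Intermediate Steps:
p(c) = 6*sqrt(2)*sqrt(c) (p(c) = 6*sqrt(c + c) = 6*sqrt(2*c) = 6*(sqrt(2)*sqrt(c)) = 6*sqrt(2)*sqrt(c))
a(B, M) = 0 (a(B, M) = -(M - M)/3 = -1/3*0 = 0)
Y(P, V) = 2*P (Y(P, V) = (P + V) + (P - V) = 2*P)
a(8, -6)*(Y(p(1), 5) + 29) = 0*(2*(6*sqrt(2)*sqrt(1)) + 29) = 0*(2*(6*sqrt(2)*1) + 29) = 0*(2*(6*sqrt(2)) + 29) = 0*(12*sqrt(2) + 29) = 0*(29 + 12*sqrt(2)) = 0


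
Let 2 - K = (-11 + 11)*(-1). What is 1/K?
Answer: ½ ≈ 0.50000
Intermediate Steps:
K = 2 (K = 2 - (-11 + 11)*(-1) = 2 - 0*(-1) = 2 - 1*0 = 2 + 0 = 2)
1/K = 1/2 = ½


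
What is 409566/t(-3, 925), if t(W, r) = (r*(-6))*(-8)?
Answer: 68261/7400 ≈ 9.2245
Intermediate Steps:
t(W, r) = 48*r (t(W, r) = -6*r*(-8) = 48*r)
409566/t(-3, 925) = 409566/((48*925)) = 409566/44400 = 409566*(1/44400) = 68261/7400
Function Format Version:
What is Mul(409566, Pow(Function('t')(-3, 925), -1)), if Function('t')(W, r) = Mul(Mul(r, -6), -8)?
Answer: Rational(68261, 7400) ≈ 9.2245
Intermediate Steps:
Function('t')(W, r) = Mul(48, r) (Function('t')(W, r) = Mul(Mul(-6, r), -8) = Mul(48, r))
Mul(409566, Pow(Function('t')(-3, 925), -1)) = Mul(409566, Pow(Mul(48, 925), -1)) = Mul(409566, Pow(44400, -1)) = Mul(409566, Rational(1, 44400)) = Rational(68261, 7400)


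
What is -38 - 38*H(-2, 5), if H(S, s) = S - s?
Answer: 228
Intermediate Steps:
-38 - 38*H(-2, 5) = -38 - 38*(-2 - 1*5) = -38 - 38*(-2 - 5) = -38 - 38*(-7) = -38 + 266 = 228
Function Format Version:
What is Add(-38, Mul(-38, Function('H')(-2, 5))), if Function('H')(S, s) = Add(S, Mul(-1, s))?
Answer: 228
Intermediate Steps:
Add(-38, Mul(-38, Function('H')(-2, 5))) = Add(-38, Mul(-38, Add(-2, Mul(-1, 5)))) = Add(-38, Mul(-38, Add(-2, -5))) = Add(-38, Mul(-38, -7)) = Add(-38, 266) = 228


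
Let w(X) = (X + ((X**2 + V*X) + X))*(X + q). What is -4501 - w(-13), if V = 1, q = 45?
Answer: -8661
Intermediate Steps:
w(X) = (45 + X)*(X**2 + 3*X) (w(X) = (X + ((X**2 + 1*X) + X))*(X + 45) = (X + ((X**2 + X) + X))*(45 + X) = (X + ((X + X**2) + X))*(45 + X) = (X + (X**2 + 2*X))*(45 + X) = (X**2 + 3*X)*(45 + X) = (45 + X)*(X**2 + 3*X))
-4501 - w(-13) = -4501 - (-13)*(135 + (-13)**2 + 48*(-13)) = -4501 - (-13)*(135 + 169 - 624) = -4501 - (-13)*(-320) = -4501 - 1*4160 = -4501 - 4160 = -8661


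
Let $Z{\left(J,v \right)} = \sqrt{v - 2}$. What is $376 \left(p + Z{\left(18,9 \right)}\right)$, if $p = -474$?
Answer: $-178224 + 376 \sqrt{7} \approx -1.7723 \cdot 10^{5}$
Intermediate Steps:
$Z{\left(J,v \right)} = \sqrt{-2 + v}$
$376 \left(p + Z{\left(18,9 \right)}\right) = 376 \left(-474 + \sqrt{-2 + 9}\right) = 376 \left(-474 + \sqrt{7}\right) = -178224 + 376 \sqrt{7}$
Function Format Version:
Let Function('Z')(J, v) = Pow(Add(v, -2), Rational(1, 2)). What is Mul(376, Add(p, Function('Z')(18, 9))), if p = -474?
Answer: Add(-178224, Mul(376, Pow(7, Rational(1, 2)))) ≈ -1.7723e+5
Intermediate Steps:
Function('Z')(J, v) = Pow(Add(-2, v), Rational(1, 2))
Mul(376, Add(p, Function('Z')(18, 9))) = Mul(376, Add(-474, Pow(Add(-2, 9), Rational(1, 2)))) = Mul(376, Add(-474, Pow(7, Rational(1, 2)))) = Add(-178224, Mul(376, Pow(7, Rational(1, 2))))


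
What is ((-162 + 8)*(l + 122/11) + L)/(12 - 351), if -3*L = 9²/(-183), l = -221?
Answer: -1971895/20679 ≈ -95.357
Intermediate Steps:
L = 9/61 (L = -9²/(3*(-183)) = -27*(-1)/183 = -⅓*(-27/61) = 9/61 ≈ 0.14754)
((-162 + 8)*(l + 122/11) + L)/(12 - 351) = ((-162 + 8)*(-221 + 122/11) + 9/61)/(12 - 351) = (-154*(-221 + 122*(1/11)) + 9/61)/(-339) = (-154*(-221 + 122/11) + 9/61)*(-1/339) = (-154*(-2309/11) + 9/61)*(-1/339) = (32326 + 9/61)*(-1/339) = (1971895/61)*(-1/339) = -1971895/20679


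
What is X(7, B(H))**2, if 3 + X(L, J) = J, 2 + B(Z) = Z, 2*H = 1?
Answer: 81/4 ≈ 20.250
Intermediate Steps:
H = 1/2 (H = (1/2)*1 = 1/2 ≈ 0.50000)
B(Z) = -2 + Z
X(L, J) = -3 + J
X(7, B(H))**2 = (-3 + (-2 + 1/2))**2 = (-3 - 3/2)**2 = (-9/2)**2 = 81/4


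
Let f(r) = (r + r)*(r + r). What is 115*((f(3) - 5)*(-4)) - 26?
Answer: -14286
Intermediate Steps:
f(r) = 4*r² (f(r) = (2*r)*(2*r) = 4*r²)
115*((f(3) - 5)*(-4)) - 26 = 115*((4*3² - 5)*(-4)) - 26 = 115*((4*9 - 5)*(-4)) - 26 = 115*((36 - 5)*(-4)) - 26 = 115*(31*(-4)) - 26 = 115*(-124) - 26 = -14260 - 26 = -14286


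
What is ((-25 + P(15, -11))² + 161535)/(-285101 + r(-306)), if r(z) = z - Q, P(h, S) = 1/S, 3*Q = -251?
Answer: -58865733/103572370 ≈ -0.56835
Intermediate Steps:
Q = -251/3 (Q = (⅓)*(-251) = -251/3 ≈ -83.667)
r(z) = 251/3 + z (r(z) = z - 1*(-251/3) = z + 251/3 = 251/3 + z)
((-25 + P(15, -11))² + 161535)/(-285101 + r(-306)) = ((-25 + 1/(-11))² + 161535)/(-285101 + (251/3 - 306)) = ((-25 - 1/11)² + 161535)/(-285101 - 667/3) = ((-276/11)² + 161535)/(-855970/3) = (76176/121 + 161535)*(-3/855970) = (19621911/121)*(-3/855970) = -58865733/103572370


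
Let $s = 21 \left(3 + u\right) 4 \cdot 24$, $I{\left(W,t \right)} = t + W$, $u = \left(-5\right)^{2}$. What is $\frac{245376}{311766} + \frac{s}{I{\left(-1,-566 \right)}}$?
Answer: $- \frac{46188992}{467649} \approx -98.769$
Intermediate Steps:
$u = 25$
$I{\left(W,t \right)} = W + t$
$s = 56448$ ($s = 21 \left(3 + 25\right) 4 \cdot 24 = 21 \cdot 28 \cdot 4 \cdot 24 = 21 \cdot 112 \cdot 24 = 2352 \cdot 24 = 56448$)
$\frac{245376}{311766} + \frac{s}{I{\left(-1,-566 \right)}} = \frac{245376}{311766} + \frac{56448}{-1 - 566} = 245376 \cdot \frac{1}{311766} + \frac{56448}{-567} = \frac{40896}{51961} + 56448 \left(- \frac{1}{567}\right) = \frac{40896}{51961} - \frac{896}{9} = - \frac{46188992}{467649}$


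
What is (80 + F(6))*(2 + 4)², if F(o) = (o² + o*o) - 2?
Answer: 5400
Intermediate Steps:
F(o) = -2 + 2*o² (F(o) = (o² + o²) - 2 = 2*o² - 2 = -2 + 2*o²)
(80 + F(6))*(2 + 4)² = (80 + (-2 + 2*6²))*(2 + 4)² = (80 + (-2 + 2*36))*6² = (80 + (-2 + 72))*36 = (80 + 70)*36 = 150*36 = 5400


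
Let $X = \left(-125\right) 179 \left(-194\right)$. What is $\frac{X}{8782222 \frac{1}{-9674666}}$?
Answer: $- \frac{20997653219750}{4391111} \approx -4.7819 \cdot 10^{6}$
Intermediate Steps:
$X = 4340750$ ($X = \left(-22375\right) \left(-194\right) = 4340750$)
$\frac{X}{8782222 \frac{1}{-9674666}} = \frac{4340750}{8782222 \frac{1}{-9674666}} = \frac{4340750}{8782222 \left(- \frac{1}{9674666}\right)} = \frac{4340750}{- \frac{4391111}{4837333}} = 4340750 \left(- \frac{4837333}{4391111}\right) = - \frac{20997653219750}{4391111}$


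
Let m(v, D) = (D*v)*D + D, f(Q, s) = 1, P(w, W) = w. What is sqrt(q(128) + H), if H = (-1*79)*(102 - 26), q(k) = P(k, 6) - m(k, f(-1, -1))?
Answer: I*sqrt(6005) ≈ 77.492*I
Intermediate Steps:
m(v, D) = D + v*D**2 (m(v, D) = v*D**2 + D = D + v*D**2)
q(k) = -1 (q(k) = k - (1 + 1*k) = k - (1 + k) = k + (-1 - k) = -1)
H = -6004 (H = -79*76 = -6004)
sqrt(q(128) + H) = sqrt(-1 - 6004) = sqrt(-6005) = I*sqrt(6005)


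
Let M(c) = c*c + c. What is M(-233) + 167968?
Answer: 222024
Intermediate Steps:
M(c) = c + c² (M(c) = c² + c = c + c²)
M(-233) + 167968 = -233*(1 - 233) + 167968 = -233*(-232) + 167968 = 54056 + 167968 = 222024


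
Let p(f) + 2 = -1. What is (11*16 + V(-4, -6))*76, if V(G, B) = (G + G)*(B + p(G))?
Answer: 18848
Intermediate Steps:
p(f) = -3 (p(f) = -2 - 1 = -3)
V(G, B) = 2*G*(-3 + B) (V(G, B) = (G + G)*(B - 3) = (2*G)*(-3 + B) = 2*G*(-3 + B))
(11*16 + V(-4, -6))*76 = (11*16 + 2*(-4)*(-3 - 6))*76 = (176 + 2*(-4)*(-9))*76 = (176 + 72)*76 = 248*76 = 18848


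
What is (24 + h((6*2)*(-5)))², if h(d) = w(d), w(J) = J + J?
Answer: 9216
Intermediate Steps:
w(J) = 2*J
h(d) = 2*d
(24 + h((6*2)*(-5)))² = (24 + 2*((6*2)*(-5)))² = (24 + 2*(12*(-5)))² = (24 + 2*(-60))² = (24 - 120)² = (-96)² = 9216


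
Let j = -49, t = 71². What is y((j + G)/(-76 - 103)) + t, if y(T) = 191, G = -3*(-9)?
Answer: 5232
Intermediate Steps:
t = 5041
G = 27
y((j + G)/(-76 - 103)) + t = 191 + 5041 = 5232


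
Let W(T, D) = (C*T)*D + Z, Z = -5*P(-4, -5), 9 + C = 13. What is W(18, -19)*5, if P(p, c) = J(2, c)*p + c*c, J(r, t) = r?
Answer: -7265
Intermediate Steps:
P(p, c) = c**2 + 2*p (P(p, c) = 2*p + c*c = 2*p + c**2 = c**2 + 2*p)
C = 4 (C = -9 + 13 = 4)
Z = -85 (Z = -5*((-5)**2 + 2*(-4)) = -5*(25 - 8) = -5*17 = -85)
W(T, D) = -85 + 4*D*T (W(T, D) = (4*T)*D - 85 = 4*D*T - 85 = -85 + 4*D*T)
W(18, -19)*5 = (-85 + 4*(-19)*18)*5 = (-85 - 1368)*5 = -1453*5 = -7265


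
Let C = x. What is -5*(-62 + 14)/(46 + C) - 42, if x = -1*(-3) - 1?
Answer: -37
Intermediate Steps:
x = 2 (x = 3 - 1 = 2)
C = 2
-5*(-62 + 14)/(46 + C) - 42 = -5*(-62 + 14)/(46 + 2) - 42 = -(-240)/48 - 42 = -5*(-1) - 42 = 5 - 42 = -37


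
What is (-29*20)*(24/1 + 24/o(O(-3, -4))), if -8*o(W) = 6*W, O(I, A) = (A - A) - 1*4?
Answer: -18560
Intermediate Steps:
O(I, A) = -4 (O(I, A) = 0 - 4 = -4)
o(W) = -3*W/4
(-29*20)*(24/1 + 24/o(O(-3, -4))) = (-29*20)*(24/1 + 24/((-¾*(-4)))) = -580*(24*1 + 24/3) = -580*(24 + 24*(⅓)) = -580*(24 + 8) = -580*32 = -18560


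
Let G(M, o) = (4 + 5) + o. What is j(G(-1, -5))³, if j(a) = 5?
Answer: 125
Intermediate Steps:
G(M, o) = 9 + o
j(G(-1, -5))³ = 5³ = 125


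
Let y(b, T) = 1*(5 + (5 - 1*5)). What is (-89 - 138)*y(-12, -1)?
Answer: -1135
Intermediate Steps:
y(b, T) = 5 (y(b, T) = 1*(5 + (5 - 5)) = 1*(5 + 0) = 1*5 = 5)
(-89 - 138)*y(-12, -1) = (-89 - 138)*5 = -227*5 = -1135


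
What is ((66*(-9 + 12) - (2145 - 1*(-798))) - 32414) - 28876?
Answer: -64035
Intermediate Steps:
((66*(-9 + 12) - (2145 - 1*(-798))) - 32414) - 28876 = ((66*3 - (2145 + 798)) - 32414) - 28876 = ((198 - 1*2943) - 32414) - 28876 = ((198 - 2943) - 32414) - 28876 = (-2745 - 32414) - 28876 = -35159 - 28876 = -64035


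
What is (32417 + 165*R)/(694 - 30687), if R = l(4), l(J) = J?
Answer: -33077/29993 ≈ -1.1028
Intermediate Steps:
R = 4
(32417 + 165*R)/(694 - 30687) = (32417 + 165*4)/(694 - 30687) = (32417 + 660)/(-29993) = 33077*(-1/29993) = -33077/29993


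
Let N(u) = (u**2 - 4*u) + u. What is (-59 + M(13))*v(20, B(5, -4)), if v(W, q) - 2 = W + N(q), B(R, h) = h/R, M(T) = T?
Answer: -28796/25 ≈ -1151.8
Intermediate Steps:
N(u) = u**2 - 3*u
v(W, q) = 2 + W + q*(-3 + q) (v(W, q) = 2 + (W + q*(-3 + q)) = 2 + W + q*(-3 + q))
(-59 + M(13))*v(20, B(5, -4)) = (-59 + 13)*(2 + 20 + (-4/5)*(-3 - 4/5)) = -46*(2 + 20 + (-4*1/5)*(-3 - 4*1/5)) = -46*(2 + 20 - 4*(-3 - 4/5)/5) = -46*(2 + 20 - 4/5*(-19/5)) = -46*(2 + 20 + 76/25) = -46*626/25 = -28796/25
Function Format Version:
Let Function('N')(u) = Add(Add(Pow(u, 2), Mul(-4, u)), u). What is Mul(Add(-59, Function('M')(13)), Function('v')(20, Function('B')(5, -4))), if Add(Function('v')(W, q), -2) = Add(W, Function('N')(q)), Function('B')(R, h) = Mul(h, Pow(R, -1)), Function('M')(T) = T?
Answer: Rational(-28796, 25) ≈ -1151.8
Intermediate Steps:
Function('N')(u) = Add(Pow(u, 2), Mul(-3, u))
Function('v')(W, q) = Add(2, W, Mul(q, Add(-3, q))) (Function('v')(W, q) = Add(2, Add(W, Mul(q, Add(-3, q)))) = Add(2, W, Mul(q, Add(-3, q))))
Mul(Add(-59, Function('M')(13)), Function('v')(20, Function('B')(5, -4))) = Mul(Add(-59, 13), Add(2, 20, Mul(Mul(-4, Pow(5, -1)), Add(-3, Mul(-4, Pow(5, -1)))))) = Mul(-46, Add(2, 20, Mul(Mul(-4, Rational(1, 5)), Add(-3, Mul(-4, Rational(1, 5)))))) = Mul(-46, Add(2, 20, Mul(Rational(-4, 5), Add(-3, Rational(-4, 5))))) = Mul(-46, Add(2, 20, Mul(Rational(-4, 5), Rational(-19, 5)))) = Mul(-46, Add(2, 20, Rational(76, 25))) = Mul(-46, Rational(626, 25)) = Rational(-28796, 25)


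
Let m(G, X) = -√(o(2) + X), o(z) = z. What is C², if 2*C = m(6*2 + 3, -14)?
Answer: -3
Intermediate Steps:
m(G, X) = -√(2 + X)
C = -I*√3 (C = (-√(2 - 14))/2 = (-√(-12))/2 = (-2*I*√3)/2 = -I*√3 ≈ -1.732*I)
C² = (-I*√3)² = -3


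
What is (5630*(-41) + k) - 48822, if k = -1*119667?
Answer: -399319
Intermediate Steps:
k = -119667
(5630*(-41) + k) - 48822 = (5630*(-41) - 119667) - 48822 = (-230830 - 119667) - 48822 = -350497 - 48822 = -399319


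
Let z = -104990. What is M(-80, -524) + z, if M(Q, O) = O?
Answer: -105514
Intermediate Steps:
M(-80, -524) + z = -524 - 104990 = -105514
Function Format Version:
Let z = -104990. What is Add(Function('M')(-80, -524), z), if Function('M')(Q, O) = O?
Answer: -105514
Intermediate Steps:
Add(Function('M')(-80, -524), z) = Add(-524, -104990) = -105514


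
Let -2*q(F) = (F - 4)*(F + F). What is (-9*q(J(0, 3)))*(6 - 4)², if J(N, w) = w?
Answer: -108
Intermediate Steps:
q(F) = -F*(-4 + F) (q(F) = -(F - 4)*(F + F)/2 = -(-4 + F)*2*F/2 = -F*(-4 + F))
(-9*q(J(0, 3)))*(6 - 4)² = (-27*(4 - 1*3))*(6 - 4)² = -27*(4 - 3)*2² = -27*4 = -108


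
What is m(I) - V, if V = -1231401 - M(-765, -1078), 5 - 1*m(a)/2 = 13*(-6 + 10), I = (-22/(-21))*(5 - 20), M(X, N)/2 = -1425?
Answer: 1228457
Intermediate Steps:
M(X, N) = -2850 (M(X, N) = 2*(-1425) = -2850)
I = -110/7 (I = -22*(-1/21)*(-15) = (22/21)*(-15) = -110/7 ≈ -15.714)
m(a) = -94 (m(a) = 10 - 26*(-6 + 10) = 10 - 26*4 = 10 - 2*52 = 10 - 104 = -94)
V = -1228551 (V = -1231401 - 1*(-2850) = -1231401 + 2850 = -1228551)
m(I) - V = -94 - 1*(-1228551) = -94 + 1228551 = 1228457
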